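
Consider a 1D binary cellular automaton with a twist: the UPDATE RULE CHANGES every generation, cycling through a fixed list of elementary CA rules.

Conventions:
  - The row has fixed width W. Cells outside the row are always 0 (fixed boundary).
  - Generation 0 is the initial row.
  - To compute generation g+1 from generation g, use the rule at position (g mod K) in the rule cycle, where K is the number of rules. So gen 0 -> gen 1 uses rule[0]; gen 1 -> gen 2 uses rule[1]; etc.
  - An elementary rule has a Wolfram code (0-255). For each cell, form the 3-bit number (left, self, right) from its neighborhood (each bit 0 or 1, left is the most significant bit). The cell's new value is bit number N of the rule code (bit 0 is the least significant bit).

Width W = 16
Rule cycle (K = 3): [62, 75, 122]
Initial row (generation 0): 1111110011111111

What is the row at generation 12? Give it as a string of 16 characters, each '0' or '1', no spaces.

Gen 0: 1111110011111111
Gen 1 (rule 62): 1000001110000000
Gen 2 (rule 75): 0011111010111111
Gen 3 (rule 122): 0110001101100001
Gen 4 (rule 62): 1101011011010011
Gen 5 (rule 75): 1100011011000111
Gen 6 (rule 122): 1110111111101101
Gen 7 (rule 62): 1001100000011011
Gen 8 (rule 75): 0011101111111011
Gen 9 (rule 122): 0110111000001111
Gen 10 (rule 62): 1101100100011000
Gen 11 (rule 75): 1101101001111011
Gen 12 (rule 122): 1111110111001111

Answer: 1111110111001111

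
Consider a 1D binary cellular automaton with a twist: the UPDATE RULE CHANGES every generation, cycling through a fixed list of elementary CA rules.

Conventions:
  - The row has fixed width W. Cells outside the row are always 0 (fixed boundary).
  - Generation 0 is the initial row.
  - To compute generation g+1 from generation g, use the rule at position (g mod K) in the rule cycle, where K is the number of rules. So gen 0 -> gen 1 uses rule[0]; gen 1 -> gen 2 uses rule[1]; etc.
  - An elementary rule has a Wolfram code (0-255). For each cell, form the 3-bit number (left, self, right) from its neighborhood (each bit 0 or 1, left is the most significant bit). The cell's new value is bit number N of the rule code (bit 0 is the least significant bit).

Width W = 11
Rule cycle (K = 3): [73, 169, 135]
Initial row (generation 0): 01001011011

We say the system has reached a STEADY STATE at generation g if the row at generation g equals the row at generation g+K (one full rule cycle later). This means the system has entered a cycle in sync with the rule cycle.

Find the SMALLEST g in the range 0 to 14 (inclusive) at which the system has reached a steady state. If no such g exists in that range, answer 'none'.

Gen 0: 01001011011
Gen 1 (rule 73): 00000011011
Gen 2 (rule 169): 11111010110
Gen 3 (rule 135): 01110010000
Gen 4 (rule 73): 01010000111
Gen 5 (rule 169): 00100110110
Gen 6 (rule 135): 11101000000
Gen 7 (rule 73): 10100011111
Gen 8 (rule 169): 01001011110
Gen 9 (rule 135): 11011001100
Gen 10 (rule 73): 11011001101
Gen 11 (rule 169): 10110001010
Gen 12 (rule 135): 10000111010
Gen 13 (rule 73): 00110101000
Gen 14 (rule 169): 10101010011
Gen 15 (rule 135): 10101010100
Gen 16 (rule 73): 00000000001
Gen 17 (rule 169): 11111111100

Answer: none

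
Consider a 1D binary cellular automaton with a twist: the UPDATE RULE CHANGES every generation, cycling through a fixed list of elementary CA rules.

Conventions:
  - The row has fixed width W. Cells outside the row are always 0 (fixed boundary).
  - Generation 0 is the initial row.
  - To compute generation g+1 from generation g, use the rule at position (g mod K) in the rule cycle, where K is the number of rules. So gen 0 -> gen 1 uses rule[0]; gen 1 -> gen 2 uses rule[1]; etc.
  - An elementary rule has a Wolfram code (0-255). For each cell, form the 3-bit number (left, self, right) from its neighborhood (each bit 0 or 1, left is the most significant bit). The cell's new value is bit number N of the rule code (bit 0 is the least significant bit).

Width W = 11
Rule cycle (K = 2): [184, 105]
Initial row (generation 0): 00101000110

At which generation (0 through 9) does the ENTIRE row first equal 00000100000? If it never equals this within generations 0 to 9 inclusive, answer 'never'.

Gen 0: 00101000110
Gen 1 (rule 184): 00010100101
Gen 2 (rule 105): 11001000010
Gen 3 (rule 184): 10100100001
Gen 4 (rule 105): 01000001100
Gen 5 (rule 184): 00100001010
Gen 6 (rule 105): 10001100100
Gen 7 (rule 184): 01001010010
Gen 8 (rule 105): 00000100000
Gen 9 (rule 184): 00000010000

Answer: 8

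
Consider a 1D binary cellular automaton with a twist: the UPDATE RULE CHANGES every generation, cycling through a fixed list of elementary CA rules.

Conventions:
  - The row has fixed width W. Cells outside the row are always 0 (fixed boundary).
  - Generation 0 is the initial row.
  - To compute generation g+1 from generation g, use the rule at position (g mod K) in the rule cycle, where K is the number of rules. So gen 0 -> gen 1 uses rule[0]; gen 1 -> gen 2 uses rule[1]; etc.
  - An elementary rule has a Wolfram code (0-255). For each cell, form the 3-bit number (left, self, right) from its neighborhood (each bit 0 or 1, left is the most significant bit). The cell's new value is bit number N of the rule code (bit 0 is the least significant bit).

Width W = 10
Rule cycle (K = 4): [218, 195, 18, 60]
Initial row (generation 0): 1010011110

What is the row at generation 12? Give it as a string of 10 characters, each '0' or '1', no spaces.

Gen 0: 1010011110
Gen 1 (rule 218): 0001111111
Gen 2 (rule 195): 1110111111
Gen 3 (rule 18): 0000000000
Gen 4 (rule 60): 0000000000
Gen 5 (rule 218): 0000000000
Gen 6 (rule 195): 1111111111
Gen 7 (rule 18): 0000000000
Gen 8 (rule 60): 0000000000
Gen 9 (rule 218): 0000000000
Gen 10 (rule 195): 1111111111
Gen 11 (rule 18): 0000000000
Gen 12 (rule 60): 0000000000

Answer: 0000000000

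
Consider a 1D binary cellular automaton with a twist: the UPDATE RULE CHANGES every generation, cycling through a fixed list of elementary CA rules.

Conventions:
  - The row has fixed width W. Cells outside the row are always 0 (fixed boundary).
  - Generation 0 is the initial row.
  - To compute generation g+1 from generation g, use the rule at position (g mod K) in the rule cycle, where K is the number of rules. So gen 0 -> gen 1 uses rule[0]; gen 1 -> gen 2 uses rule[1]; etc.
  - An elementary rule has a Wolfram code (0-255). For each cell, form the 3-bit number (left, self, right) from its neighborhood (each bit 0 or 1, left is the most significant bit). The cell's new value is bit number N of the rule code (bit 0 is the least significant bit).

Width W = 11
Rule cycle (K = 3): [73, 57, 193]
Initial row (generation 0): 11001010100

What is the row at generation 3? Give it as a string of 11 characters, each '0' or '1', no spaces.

Answer: 00011111101

Derivation:
Gen 0: 11001010100
Gen 1 (rule 73): 11000000001
Gen 2 (rule 57): 10111111100
Gen 3 (rule 193): 00011111101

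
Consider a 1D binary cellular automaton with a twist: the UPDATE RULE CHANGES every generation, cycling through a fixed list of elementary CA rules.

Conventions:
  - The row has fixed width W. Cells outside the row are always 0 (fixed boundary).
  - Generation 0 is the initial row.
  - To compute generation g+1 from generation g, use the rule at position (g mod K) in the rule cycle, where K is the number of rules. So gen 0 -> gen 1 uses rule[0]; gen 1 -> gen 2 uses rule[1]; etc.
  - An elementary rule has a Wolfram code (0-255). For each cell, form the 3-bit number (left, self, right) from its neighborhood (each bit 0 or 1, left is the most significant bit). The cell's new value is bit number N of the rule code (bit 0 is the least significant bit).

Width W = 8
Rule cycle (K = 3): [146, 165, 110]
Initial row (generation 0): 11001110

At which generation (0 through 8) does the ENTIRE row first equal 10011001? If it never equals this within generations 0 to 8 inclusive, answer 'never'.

Answer: 3

Derivation:
Gen 0: 11001110
Gen 1 (rule 146): 00110101
Gen 2 (rule 165): 10001111
Gen 3 (rule 110): 10011001
Gen 4 (rule 146): 01100110
Gen 5 (rule 165): 00000000
Gen 6 (rule 110): 00000000
Gen 7 (rule 146): 00000000
Gen 8 (rule 165): 11111111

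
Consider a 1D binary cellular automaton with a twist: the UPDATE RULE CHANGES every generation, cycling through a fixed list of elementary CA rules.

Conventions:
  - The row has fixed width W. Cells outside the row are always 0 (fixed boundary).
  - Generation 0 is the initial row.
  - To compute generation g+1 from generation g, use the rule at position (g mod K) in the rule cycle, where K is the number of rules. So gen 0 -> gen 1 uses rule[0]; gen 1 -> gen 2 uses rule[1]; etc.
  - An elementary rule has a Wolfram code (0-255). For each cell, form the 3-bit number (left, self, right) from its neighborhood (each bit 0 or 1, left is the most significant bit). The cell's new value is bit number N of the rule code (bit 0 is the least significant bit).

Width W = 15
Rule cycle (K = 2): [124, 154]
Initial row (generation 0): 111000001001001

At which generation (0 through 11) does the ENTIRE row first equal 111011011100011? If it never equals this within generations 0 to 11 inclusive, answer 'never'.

Answer: 9

Derivation:
Gen 0: 111000001001001
Gen 1 (rule 124): 101100001101101
Gen 2 (rule 154): 001010011001000
Gen 3 (rule 124): 001111011101100
Gen 4 (rule 154): 011110011001010
Gen 5 (rule 124): 010011011101111
Gen 6 (rule 154): 101110011001110
Gen 7 (rule 124): 111011011101011
Gen 8 (rule 154): 110010011000010
Gen 9 (rule 124): 111011011100011
Gen 10 (rule 154): 110010011010110
Gen 11 (rule 124): 111011011111111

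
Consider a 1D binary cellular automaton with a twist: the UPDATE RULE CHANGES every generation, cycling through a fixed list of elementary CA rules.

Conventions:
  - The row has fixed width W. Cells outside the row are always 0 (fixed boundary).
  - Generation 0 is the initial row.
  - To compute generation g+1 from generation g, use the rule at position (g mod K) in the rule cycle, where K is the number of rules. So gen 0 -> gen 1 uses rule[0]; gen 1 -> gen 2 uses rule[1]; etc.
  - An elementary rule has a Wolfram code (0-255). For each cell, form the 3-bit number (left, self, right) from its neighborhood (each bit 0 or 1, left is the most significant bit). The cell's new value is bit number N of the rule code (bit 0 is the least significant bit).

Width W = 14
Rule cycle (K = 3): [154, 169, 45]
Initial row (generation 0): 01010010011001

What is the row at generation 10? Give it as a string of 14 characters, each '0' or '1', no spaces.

Gen 0: 01010010011001
Gen 1 (rule 154): 10001101110110
Gen 2 (rule 169): 00101011101100
Gen 3 (rule 45): 10111110011001
Gen 4 (rule 154): 00111101110110
Gen 5 (rule 169): 10111011101100
Gen 6 (rule 45): 11100110011001
Gen 7 (rule 154): 11011101110110
Gen 8 (rule 169): 10111011101100
Gen 9 (rule 45): 11100110011001
Gen 10 (rule 154): 11011101110110

Answer: 11011101110110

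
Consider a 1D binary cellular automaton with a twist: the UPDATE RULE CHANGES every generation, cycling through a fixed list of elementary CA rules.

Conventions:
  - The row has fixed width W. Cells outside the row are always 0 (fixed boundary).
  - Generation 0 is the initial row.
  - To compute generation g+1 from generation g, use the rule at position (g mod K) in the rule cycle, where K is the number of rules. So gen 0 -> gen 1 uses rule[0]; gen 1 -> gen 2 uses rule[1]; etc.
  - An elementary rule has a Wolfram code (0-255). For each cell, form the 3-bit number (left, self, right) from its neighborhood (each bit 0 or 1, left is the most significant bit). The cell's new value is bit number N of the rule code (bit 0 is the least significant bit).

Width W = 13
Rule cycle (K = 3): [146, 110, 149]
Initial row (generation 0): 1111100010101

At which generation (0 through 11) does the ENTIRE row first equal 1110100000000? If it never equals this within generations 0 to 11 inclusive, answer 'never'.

Gen 0: 1111100010101
Gen 1 (rule 146): 0111010100000
Gen 2 (rule 110): 1101111100000
Gen 3 (rule 149): 0000111011111
Gen 4 (rule 146): 0001010001110
Gen 5 (rule 110): 0011110011010
Gen 6 (rule 149): 1001101000011
Gen 7 (rule 146): 0110000100100
Gen 8 (rule 110): 1110001101100
Gen 9 (rule 149): 0101100000011
Gen 10 (rule 146): 1000010000100
Gen 11 (rule 110): 1000110001100

Answer: never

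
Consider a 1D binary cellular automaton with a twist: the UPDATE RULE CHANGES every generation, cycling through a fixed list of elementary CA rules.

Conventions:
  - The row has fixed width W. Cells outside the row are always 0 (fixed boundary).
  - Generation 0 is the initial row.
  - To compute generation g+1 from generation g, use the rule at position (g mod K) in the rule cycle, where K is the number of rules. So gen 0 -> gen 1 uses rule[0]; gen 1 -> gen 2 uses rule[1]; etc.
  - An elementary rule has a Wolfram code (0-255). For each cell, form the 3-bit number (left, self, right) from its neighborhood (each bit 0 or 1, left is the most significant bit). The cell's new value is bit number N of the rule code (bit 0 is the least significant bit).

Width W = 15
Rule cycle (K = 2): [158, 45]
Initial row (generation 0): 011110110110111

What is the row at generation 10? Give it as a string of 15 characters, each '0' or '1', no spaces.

Answer: 111001110111111

Derivation:
Gen 0: 011110110110111
Gen 1 (rule 158): 111100100100110
Gen 2 (rule 45): 100000100100100
Gen 3 (rule 158): 110001111111110
Gen 4 (rule 45): 100101000000000
Gen 5 (rule 158): 111101100000000
Gen 6 (rule 45): 100011001111111
Gen 7 (rule 158): 110110111111110
Gen 8 (rule 45): 101101100000000
Gen 9 (rule 158): 101001010000000
Gen 10 (rule 45): 111001110111111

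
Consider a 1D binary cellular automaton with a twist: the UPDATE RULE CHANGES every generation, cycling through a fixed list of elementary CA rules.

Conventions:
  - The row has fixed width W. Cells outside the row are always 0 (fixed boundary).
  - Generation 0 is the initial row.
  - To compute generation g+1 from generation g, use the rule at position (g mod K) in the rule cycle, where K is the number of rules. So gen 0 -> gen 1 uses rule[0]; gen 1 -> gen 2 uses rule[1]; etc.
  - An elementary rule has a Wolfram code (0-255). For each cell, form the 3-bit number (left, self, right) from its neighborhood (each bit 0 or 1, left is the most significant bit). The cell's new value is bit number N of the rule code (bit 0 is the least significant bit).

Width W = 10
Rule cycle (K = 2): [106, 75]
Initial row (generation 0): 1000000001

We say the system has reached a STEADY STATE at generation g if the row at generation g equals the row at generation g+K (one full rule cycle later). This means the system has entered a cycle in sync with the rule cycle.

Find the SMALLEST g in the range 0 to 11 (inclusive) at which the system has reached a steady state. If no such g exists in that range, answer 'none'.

Gen 0: 1000000001
Gen 1 (rule 106): 0000000010
Gen 2 (rule 75): 1111111100
Gen 3 (rule 106): 1000000100
Gen 4 (rule 75): 0011111001
Gen 5 (rule 106): 0110001010
Gen 6 (rule 75): 1110110000
Gen 7 (rule 106): 1011110000
Gen 8 (rule 75): 0010010111
Gen 9 (rule 106): 0100101101
Gen 10 (rule 75): 1001001100
Gen 11 (rule 106): 0010011100
Gen 12 (rule 75): 1100110101
Gen 13 (rule 106): 1101111010

Answer: none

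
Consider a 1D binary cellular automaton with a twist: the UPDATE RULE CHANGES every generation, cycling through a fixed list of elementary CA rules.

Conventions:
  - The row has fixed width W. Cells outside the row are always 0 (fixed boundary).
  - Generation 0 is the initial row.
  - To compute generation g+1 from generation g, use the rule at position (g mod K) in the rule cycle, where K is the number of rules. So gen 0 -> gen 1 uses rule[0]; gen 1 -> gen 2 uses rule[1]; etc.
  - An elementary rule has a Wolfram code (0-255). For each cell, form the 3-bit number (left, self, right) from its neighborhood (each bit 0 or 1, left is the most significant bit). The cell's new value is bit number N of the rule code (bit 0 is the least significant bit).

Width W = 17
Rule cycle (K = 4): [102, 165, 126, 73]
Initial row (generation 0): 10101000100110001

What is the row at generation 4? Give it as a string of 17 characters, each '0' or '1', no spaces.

Gen 0: 10101000100110001
Gen 1 (rule 102): 11111001101010011
Gen 2 (rule 165): 01110000011110000
Gen 3 (rule 126): 11011000110011000
Gen 4 (rule 73): 11011010110011011

Answer: 11011010110011011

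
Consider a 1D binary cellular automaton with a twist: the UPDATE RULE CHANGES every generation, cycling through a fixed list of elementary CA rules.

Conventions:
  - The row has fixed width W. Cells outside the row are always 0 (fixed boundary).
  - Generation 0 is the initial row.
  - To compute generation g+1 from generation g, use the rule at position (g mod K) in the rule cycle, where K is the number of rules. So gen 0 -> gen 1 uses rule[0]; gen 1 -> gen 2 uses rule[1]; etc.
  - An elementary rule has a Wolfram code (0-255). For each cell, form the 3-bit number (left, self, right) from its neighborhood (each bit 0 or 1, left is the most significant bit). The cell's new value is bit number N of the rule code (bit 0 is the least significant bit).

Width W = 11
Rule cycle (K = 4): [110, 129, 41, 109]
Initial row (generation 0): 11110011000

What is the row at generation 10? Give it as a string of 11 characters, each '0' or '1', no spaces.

Gen 0: 11110011000
Gen 1 (rule 110): 10010111000
Gen 2 (rule 129): 00000010011
Gen 3 (rule 41): 11111000010
Gen 4 (rule 109): 10001011010
Gen 5 (rule 110): 10011111110
Gen 6 (rule 129): 00001111100
Gen 7 (rule 41): 11101000001
Gen 8 (rule 109): 10111011101
Gen 9 (rule 110): 11101110111
Gen 10 (rule 129): 01000100010

Answer: 01000100010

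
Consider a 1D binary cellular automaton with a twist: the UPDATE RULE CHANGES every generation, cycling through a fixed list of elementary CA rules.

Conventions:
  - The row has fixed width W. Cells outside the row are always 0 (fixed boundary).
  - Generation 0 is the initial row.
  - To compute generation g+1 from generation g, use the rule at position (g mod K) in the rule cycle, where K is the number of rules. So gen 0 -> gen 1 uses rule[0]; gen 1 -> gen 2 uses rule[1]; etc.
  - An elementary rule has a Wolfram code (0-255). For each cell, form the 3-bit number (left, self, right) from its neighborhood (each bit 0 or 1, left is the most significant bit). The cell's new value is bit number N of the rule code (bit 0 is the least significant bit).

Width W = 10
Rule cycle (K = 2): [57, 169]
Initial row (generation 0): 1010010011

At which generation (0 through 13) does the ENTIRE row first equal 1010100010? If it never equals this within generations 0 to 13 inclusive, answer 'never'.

Answer: 12

Derivation:
Gen 0: 1010010011
Gen 1 (rule 57): 0101001010
Gen 2 (rule 169): 0010000100
Gen 3 (rule 57): 1001110011
Gen 4 (rule 169): 0001100010
Gen 5 (rule 57): 1101011001
Gen 6 (rule 169): 1010110000
Gen 7 (rule 57): 0101101111
Gen 8 (rule 169): 0011011110
Gen 9 (rule 57): 1010110001
Gen 10 (rule 169): 0101100100
Gen 11 (rule 57): 0011010011
Gen 12 (rule 169): 1010100010
Gen 13 (rule 57): 0101011001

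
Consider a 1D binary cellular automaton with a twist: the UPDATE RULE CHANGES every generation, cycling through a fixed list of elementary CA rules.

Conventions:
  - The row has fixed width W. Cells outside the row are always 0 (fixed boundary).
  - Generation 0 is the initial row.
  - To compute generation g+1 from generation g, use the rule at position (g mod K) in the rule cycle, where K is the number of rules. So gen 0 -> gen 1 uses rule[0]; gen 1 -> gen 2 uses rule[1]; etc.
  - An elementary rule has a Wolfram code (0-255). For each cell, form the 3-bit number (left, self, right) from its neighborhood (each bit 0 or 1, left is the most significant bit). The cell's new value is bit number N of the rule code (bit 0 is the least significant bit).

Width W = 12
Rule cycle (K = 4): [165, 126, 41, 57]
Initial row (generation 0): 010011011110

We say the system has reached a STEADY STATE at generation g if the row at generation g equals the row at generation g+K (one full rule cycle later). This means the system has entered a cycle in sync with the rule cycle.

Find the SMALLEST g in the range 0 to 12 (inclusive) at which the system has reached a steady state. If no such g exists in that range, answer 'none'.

Answer: none

Derivation:
Gen 0: 010011011110
Gen 1 (rule 165): 010000101100
Gen 2 (rule 126): 111001111110
Gen 3 (rule 41): 100001000000
Gen 4 (rule 57): 011100111111
Gen 5 (rule 165): 001000011110
Gen 6 (rule 126): 011100110011
Gen 7 (rule 41): 010000100010
Gen 8 (rule 57): 001110011001
Gen 9 (rule 165): 100100000001
Gen 10 (rule 126): 111110000011
Gen 11 (rule 41): 100000111010
Gen 12 (rule 57): 011110100101
Gen 13 (rule 165): 001101100111
Gen 14 (rule 126): 011111111101
Gen 15 (rule 41): 010000000010
Gen 16 (rule 57): 001111111001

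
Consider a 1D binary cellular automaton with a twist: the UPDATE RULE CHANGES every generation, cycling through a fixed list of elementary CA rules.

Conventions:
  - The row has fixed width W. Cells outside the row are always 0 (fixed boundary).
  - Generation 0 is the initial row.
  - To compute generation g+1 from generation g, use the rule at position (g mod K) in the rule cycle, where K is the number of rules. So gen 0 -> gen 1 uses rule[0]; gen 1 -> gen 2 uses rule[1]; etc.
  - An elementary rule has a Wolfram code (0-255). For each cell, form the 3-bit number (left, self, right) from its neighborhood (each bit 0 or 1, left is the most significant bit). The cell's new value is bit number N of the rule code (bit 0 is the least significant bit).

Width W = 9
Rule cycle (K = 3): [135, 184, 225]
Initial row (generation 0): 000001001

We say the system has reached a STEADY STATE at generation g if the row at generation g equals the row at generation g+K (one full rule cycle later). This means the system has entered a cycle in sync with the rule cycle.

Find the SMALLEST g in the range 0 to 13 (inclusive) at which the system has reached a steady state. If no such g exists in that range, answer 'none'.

Answer: 9

Derivation:
Gen 0: 000001001
Gen 1 (rule 135): 111111011
Gen 2 (rule 184): 111110110
Gen 3 (rule 225): 011111010
Gen 4 (rule 135): 101110010
Gen 5 (rule 184): 011101001
Gen 6 (rule 225): 001110000
Gen 7 (rule 135): 110100111
Gen 8 (rule 184): 101010110
Gen 9 (rule 225): 010101010
Gen 10 (rule 135): 110101010
Gen 11 (rule 184): 101010101
Gen 12 (rule 225): 010101010
Gen 13 (rule 135): 110101010
Gen 14 (rule 184): 101010101
Gen 15 (rule 225): 010101010
Gen 16 (rule 135): 110101010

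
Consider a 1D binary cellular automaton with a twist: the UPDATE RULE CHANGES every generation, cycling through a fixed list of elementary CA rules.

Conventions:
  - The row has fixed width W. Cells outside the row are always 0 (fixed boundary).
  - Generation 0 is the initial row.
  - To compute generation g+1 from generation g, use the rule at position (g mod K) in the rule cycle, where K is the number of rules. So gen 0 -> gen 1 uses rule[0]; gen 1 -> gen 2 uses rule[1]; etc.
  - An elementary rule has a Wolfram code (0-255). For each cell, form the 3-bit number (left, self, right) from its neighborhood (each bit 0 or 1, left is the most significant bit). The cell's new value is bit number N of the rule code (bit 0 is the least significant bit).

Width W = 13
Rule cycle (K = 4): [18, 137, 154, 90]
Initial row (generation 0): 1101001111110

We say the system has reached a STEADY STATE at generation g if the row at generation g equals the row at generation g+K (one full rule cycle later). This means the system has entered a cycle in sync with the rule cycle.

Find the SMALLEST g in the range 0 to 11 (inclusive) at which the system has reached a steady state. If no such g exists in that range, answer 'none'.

Answer: none

Derivation:
Gen 0: 1101001111110
Gen 1 (rule 18): 0000110000001
Gen 2 (rule 137): 1110100111100
Gen 3 (rule 154): 1100011111010
Gen 4 (rule 90): 1110110001001
Gen 5 (rule 18): 0000001010110
Gen 6 (rule 137): 1111100000100
Gen 7 (rule 154): 1111010001010
Gen 8 (rule 90): 1001001010001
Gen 9 (rule 18): 0110110001010
Gen 10 (rule 137): 0100100100000
Gen 11 (rule 154): 1011011010000
Gen 12 (rule 90): 0011011001000
Gen 13 (rule 18): 0100000110100
Gen 14 (rule 137): 0001110100001
Gen 15 (rule 154): 0011100010010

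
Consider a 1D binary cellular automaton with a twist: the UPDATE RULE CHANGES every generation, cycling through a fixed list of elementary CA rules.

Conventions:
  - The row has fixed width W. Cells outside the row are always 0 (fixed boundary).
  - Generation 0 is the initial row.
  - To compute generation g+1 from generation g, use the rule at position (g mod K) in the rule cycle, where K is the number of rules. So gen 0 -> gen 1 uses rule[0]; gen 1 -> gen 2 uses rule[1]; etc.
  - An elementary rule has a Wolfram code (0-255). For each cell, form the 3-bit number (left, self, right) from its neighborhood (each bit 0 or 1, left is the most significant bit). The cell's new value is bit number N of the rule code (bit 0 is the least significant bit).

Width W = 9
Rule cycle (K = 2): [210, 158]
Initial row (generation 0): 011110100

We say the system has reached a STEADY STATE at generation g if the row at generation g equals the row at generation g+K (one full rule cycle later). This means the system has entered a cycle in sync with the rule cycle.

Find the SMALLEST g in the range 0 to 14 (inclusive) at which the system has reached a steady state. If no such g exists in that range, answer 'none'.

Gen 0: 011110100
Gen 1 (rule 210): 101110010
Gen 2 (rule 158): 101101111
Gen 3 (rule 210): 000100111
Gen 4 (rule 158): 001111110
Gen 5 (rule 210): 010111111
Gen 6 (rule 158): 110111110
Gen 7 (rule 210): 010011111
Gen 8 (rule 158): 111111110
Gen 9 (rule 210): 011111111
Gen 10 (rule 158): 111111110
Gen 11 (rule 210): 011111111
Gen 12 (rule 158): 111111110
Gen 13 (rule 210): 011111111
Gen 14 (rule 158): 111111110
Gen 15 (rule 210): 011111111
Gen 16 (rule 158): 111111110

Answer: 8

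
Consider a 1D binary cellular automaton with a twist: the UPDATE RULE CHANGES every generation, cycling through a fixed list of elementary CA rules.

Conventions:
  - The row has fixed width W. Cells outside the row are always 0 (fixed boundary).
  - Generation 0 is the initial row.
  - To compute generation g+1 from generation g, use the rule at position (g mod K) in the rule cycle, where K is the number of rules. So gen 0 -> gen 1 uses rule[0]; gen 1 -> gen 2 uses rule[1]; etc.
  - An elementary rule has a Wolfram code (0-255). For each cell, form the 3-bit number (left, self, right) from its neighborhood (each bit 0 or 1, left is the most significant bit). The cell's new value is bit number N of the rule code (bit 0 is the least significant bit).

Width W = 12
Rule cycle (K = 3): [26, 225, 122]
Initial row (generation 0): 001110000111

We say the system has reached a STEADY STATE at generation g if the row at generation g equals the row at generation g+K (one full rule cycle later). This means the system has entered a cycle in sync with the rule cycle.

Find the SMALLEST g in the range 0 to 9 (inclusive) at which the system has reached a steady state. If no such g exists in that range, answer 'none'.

Gen 0: 001110000111
Gen 1 (rule 26): 011001001100
Gen 2 (rule 225): 001000000101
Gen 3 (rule 122): 010100001010
Gen 4 (rule 26): 100010010001
Gen 5 (rule 225): 001000000100
Gen 6 (rule 122): 010100001010
Gen 7 (rule 26): 100010010001
Gen 8 (rule 225): 001000000100
Gen 9 (rule 122): 010100001010
Gen 10 (rule 26): 100010010001
Gen 11 (rule 225): 001000000100
Gen 12 (rule 122): 010100001010

Answer: 3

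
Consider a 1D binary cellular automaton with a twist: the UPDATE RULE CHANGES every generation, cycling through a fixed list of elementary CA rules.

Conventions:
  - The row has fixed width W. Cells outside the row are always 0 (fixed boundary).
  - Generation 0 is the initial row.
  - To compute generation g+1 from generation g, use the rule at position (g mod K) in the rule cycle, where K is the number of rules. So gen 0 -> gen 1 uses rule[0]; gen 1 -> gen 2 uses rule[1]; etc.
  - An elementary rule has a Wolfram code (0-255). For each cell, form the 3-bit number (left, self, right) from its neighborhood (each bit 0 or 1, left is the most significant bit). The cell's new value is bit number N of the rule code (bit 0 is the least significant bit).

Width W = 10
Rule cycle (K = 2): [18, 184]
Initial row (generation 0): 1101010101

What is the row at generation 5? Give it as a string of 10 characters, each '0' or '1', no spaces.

Answer: 0000000000

Derivation:
Gen 0: 1101010101
Gen 1 (rule 18): 0000000000
Gen 2 (rule 184): 0000000000
Gen 3 (rule 18): 0000000000
Gen 4 (rule 184): 0000000000
Gen 5 (rule 18): 0000000000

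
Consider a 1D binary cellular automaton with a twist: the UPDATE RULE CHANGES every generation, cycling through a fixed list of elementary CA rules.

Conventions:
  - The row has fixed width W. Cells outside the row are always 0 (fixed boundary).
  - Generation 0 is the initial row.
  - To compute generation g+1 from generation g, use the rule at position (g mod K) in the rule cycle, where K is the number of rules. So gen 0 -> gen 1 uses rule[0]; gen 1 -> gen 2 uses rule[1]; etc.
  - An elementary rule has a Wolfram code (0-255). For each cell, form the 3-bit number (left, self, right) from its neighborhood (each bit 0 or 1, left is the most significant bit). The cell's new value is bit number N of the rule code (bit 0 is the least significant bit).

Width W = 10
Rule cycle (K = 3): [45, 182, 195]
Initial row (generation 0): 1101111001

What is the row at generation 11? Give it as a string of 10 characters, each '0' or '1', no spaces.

Gen 0: 1101111001
Gen 1 (rule 45): 1011000001
Gen 2 (rule 182): 1100100011
Gen 3 (rule 195): 0101001101
Gen 4 (rule 45): 0111001011
Gen 5 (rule 182): 1010111100
Gen 6 (rule 195): 0000011101
Gen 7 (rule 45): 1111010011
Gen 8 (rule 182): 0110111100
Gen 9 (rule 195): 1010011101
Gen 10 (rule 45): 1110010011
Gen 11 (rule 182): 0101111100

Answer: 0101111100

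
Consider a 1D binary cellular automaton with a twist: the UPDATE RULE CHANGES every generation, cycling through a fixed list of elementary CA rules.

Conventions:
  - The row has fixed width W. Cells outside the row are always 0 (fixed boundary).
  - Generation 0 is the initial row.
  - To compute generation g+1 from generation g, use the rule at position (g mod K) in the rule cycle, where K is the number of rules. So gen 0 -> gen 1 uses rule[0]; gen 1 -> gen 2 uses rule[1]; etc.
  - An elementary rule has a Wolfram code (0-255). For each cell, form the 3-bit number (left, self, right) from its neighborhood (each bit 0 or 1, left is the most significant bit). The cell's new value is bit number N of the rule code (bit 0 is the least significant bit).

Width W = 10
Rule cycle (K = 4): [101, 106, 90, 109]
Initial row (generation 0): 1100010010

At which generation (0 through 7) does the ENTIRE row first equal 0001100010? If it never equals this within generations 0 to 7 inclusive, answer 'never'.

Gen 0: 1100010010
Gen 1 (rule 101): 0101010010
Gen 2 (rule 106): 1010100100
Gen 3 (rule 90): 0000011010
Gen 4 (rule 109): 1111011110
Gen 5 (rule 101): 0001100010
Gen 6 (rule 106): 0011100100
Gen 7 (rule 90): 0110111010

Answer: 5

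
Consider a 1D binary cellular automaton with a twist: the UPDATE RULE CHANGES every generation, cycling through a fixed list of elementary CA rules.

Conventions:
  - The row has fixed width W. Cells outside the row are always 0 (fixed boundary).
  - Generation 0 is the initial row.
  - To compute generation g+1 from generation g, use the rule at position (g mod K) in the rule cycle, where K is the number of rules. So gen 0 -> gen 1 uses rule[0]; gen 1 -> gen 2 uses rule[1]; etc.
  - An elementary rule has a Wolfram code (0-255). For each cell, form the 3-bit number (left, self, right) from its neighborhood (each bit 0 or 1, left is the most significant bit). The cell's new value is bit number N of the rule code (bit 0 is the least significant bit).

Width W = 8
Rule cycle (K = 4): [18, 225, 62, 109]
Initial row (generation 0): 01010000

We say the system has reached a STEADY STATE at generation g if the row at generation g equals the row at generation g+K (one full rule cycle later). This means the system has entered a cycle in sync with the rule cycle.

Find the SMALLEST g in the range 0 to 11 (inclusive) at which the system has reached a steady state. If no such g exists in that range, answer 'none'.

Gen 0: 01010000
Gen 1 (rule 18): 10001000
Gen 2 (rule 225): 00100011
Gen 3 (rule 62): 01110110
Gen 4 (rule 109): 01011110
Gen 5 (rule 18): 10000001
Gen 6 (rule 225): 00111100
Gen 7 (rule 62): 01100010
Gen 8 (rule 109): 01101010
Gen 9 (rule 18): 10000001
Gen 10 (rule 225): 00111100
Gen 11 (rule 62): 01100010
Gen 12 (rule 109): 01101010
Gen 13 (rule 18): 10000001
Gen 14 (rule 225): 00111100
Gen 15 (rule 62): 01100010

Answer: 5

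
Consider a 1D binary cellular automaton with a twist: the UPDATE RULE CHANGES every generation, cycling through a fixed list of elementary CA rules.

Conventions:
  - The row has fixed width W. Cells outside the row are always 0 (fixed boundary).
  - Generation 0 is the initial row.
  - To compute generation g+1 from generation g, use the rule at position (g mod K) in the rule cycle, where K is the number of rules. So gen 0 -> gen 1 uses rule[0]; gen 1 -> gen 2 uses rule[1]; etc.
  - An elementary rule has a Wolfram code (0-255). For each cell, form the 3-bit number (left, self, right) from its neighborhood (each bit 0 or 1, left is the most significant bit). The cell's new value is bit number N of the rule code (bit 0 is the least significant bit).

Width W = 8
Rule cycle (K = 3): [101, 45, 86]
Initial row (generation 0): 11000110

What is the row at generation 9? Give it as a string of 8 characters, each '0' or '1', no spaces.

Gen 0: 11000110
Gen 1 (rule 101): 01010010
Gen 2 (rule 45): 01110010
Gen 3 (rule 86): 10011111
Gen 4 (rule 101): 10000001
Gen 5 (rule 45): 10111101
Gen 6 (rule 86): 10000101
Gen 7 (rule 101): 10110111
Gen 8 (rule 45): 11101100
Gen 9 (rule 86): 00100110

Answer: 00100110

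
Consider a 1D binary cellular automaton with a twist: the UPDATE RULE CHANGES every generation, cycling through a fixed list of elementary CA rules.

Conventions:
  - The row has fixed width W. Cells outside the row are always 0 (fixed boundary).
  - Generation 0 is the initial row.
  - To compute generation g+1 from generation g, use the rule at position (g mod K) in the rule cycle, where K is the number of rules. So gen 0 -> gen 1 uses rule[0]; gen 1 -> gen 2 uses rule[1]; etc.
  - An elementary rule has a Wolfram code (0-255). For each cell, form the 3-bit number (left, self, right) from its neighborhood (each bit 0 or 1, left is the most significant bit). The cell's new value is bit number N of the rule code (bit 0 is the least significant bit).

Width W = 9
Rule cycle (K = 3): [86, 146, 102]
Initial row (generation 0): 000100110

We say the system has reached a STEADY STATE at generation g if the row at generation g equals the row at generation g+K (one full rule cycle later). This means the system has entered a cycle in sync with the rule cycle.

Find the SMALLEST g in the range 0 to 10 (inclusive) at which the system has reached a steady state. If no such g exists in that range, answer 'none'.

Gen 0: 000100110
Gen 1 (rule 86): 001111011
Gen 2 (rule 146): 010110000
Gen 3 (rule 102): 111010000
Gen 4 (rule 86): 001011000
Gen 5 (rule 146): 010000100
Gen 6 (rule 102): 110001100
Gen 7 (rule 86): 011010110
Gen 8 (rule 146): 100000001
Gen 9 (rule 102): 100000011
Gen 10 (rule 86): 110000101
Gen 11 (rule 146): 001001000
Gen 12 (rule 102): 011011000
Gen 13 (rule 86): 101001100

Answer: none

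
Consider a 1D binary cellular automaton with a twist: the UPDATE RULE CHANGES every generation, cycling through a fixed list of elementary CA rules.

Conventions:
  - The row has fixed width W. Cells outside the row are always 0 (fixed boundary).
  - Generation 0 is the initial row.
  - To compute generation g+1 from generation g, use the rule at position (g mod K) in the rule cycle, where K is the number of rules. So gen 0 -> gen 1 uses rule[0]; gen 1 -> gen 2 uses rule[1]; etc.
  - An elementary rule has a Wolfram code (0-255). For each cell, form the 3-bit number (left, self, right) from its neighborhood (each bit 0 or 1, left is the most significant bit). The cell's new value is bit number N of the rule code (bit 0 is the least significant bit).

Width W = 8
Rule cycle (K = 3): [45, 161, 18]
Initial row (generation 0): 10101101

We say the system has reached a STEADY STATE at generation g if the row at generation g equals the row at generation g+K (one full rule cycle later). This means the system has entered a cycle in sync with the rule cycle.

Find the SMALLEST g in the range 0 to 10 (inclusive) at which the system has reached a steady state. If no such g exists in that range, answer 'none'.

Gen 0: 10101101
Gen 1 (rule 45): 11111011
Gen 2 (rule 161): 01110100
Gen 3 (rule 18): 10000010
Gen 4 (rule 45): 10111010
Gen 5 (rule 161): 01010100
Gen 6 (rule 18): 10000010
Gen 7 (rule 45): 10111010
Gen 8 (rule 161): 01010100
Gen 9 (rule 18): 10000010
Gen 10 (rule 45): 10111010
Gen 11 (rule 161): 01010100
Gen 12 (rule 18): 10000010
Gen 13 (rule 45): 10111010

Answer: 3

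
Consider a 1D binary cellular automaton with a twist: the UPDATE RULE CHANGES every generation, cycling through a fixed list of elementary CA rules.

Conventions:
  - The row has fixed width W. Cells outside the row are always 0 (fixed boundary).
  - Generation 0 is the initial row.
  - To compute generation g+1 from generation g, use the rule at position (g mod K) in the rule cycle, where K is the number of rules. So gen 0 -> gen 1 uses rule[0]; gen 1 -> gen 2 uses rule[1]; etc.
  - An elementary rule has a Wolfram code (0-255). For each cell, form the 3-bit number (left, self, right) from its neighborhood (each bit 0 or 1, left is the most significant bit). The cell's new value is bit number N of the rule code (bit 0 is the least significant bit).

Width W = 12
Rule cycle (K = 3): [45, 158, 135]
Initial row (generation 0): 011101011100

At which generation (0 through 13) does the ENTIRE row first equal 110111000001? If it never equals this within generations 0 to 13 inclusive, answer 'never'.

Gen 0: 011101011100
Gen 1 (rule 45): 010011110001
Gen 2 (rule 158): 111111101011
Gen 3 (rule 135): 011111001000
Gen 4 (rule 45): 010000001011
Gen 5 (rule 158): 111000011010
Gen 6 (rule 135): 010011100010
Gen 7 (rule 45): 010010001010
Gen 8 (rule 158): 111111011011
Gen 9 (rule 135): 011110000000
Gen 10 (rule 45): 010000111111
Gen 11 (rule 158): 111001111110
Gen 12 (rule 135): 010010111100
Gen 13 (rule 45): 010011100001

Answer: never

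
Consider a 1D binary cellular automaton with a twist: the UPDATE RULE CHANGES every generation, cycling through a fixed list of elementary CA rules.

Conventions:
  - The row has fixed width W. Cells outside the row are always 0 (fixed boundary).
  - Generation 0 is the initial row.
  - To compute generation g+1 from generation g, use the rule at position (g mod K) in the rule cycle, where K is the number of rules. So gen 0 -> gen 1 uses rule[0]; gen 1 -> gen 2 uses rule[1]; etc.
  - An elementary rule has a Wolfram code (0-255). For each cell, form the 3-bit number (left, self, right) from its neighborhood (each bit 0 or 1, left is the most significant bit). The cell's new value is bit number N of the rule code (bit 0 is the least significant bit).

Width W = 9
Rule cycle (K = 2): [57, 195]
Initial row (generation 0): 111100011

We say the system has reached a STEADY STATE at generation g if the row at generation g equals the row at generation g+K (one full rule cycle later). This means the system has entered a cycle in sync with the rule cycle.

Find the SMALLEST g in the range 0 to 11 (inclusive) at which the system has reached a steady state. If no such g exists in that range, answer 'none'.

Gen 0: 111100011
Gen 1 (rule 57): 100011010
Gen 2 (rule 195): 001101000
Gen 3 (rule 57): 101010111
Gen 4 (rule 195): 000000011
Gen 5 (rule 57): 111111010
Gen 6 (rule 195): 011111000
Gen 7 (rule 57): 010000111
Gen 8 (rule 195): 100111011
Gen 9 (rule 57): 010100110
Gen 10 (rule 195): 100001010
Gen 11 (rule 57): 011100101
Gen 12 (rule 195): 101101000
Gen 13 (rule 57): 011010111

Answer: none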